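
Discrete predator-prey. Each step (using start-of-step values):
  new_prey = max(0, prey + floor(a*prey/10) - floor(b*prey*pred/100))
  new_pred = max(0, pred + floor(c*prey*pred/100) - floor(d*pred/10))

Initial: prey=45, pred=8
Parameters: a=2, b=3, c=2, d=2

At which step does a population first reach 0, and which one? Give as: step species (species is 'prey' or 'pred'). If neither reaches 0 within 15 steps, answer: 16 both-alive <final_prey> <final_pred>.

Answer: 5 prey

Derivation:
Step 1: prey: 45+9-10=44; pred: 8+7-1=14
Step 2: prey: 44+8-18=34; pred: 14+12-2=24
Step 3: prey: 34+6-24=16; pred: 24+16-4=36
Step 4: prey: 16+3-17=2; pred: 36+11-7=40
Step 5: prey: 2+0-2=0; pred: 40+1-8=33
First extinction: prey at step 5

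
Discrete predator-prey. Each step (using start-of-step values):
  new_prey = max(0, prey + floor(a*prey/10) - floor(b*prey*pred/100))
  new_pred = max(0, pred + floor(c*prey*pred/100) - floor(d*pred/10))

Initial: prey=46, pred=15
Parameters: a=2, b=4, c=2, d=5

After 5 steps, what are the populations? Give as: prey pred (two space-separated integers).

Step 1: prey: 46+9-27=28; pred: 15+13-7=21
Step 2: prey: 28+5-23=10; pred: 21+11-10=22
Step 3: prey: 10+2-8=4; pred: 22+4-11=15
Step 4: prey: 4+0-2=2; pred: 15+1-7=9
Step 5: prey: 2+0-0=2; pred: 9+0-4=5

Answer: 2 5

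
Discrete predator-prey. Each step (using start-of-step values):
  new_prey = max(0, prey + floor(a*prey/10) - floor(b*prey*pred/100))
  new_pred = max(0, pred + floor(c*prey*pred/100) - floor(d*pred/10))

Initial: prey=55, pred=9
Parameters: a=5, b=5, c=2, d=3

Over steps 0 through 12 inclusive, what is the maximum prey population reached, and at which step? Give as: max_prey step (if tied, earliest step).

Step 1: prey: 55+27-24=58; pred: 9+9-2=16
Step 2: prey: 58+29-46=41; pred: 16+18-4=30
Step 3: prey: 41+20-61=0; pred: 30+24-9=45
Step 4: prey: 0+0-0=0; pred: 45+0-13=32
Step 5: prey: 0+0-0=0; pred: 32+0-9=23
Step 6: prey: 0+0-0=0; pred: 23+0-6=17
Step 7: prey: 0+0-0=0; pred: 17+0-5=12
Step 8: prey: 0+0-0=0; pred: 12+0-3=9
Step 9: prey: 0+0-0=0; pred: 9+0-2=7
Step 10: prey: 0+0-0=0; pred: 7+0-2=5
Step 11: prey: 0+0-0=0; pred: 5+0-1=4
Step 12: prey: 0+0-0=0; pred: 4+0-1=3
Max prey = 58 at step 1

Answer: 58 1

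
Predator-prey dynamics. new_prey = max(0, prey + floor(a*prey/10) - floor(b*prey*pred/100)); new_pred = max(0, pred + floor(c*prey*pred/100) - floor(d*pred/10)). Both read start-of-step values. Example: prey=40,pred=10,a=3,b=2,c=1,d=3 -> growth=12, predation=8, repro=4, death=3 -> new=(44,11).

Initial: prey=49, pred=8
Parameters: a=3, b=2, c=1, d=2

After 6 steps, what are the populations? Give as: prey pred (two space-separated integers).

Step 1: prey: 49+14-7=56; pred: 8+3-1=10
Step 2: prey: 56+16-11=61; pred: 10+5-2=13
Step 3: prey: 61+18-15=64; pred: 13+7-2=18
Step 4: prey: 64+19-23=60; pred: 18+11-3=26
Step 5: prey: 60+18-31=47; pred: 26+15-5=36
Step 6: prey: 47+14-33=28; pred: 36+16-7=45

Answer: 28 45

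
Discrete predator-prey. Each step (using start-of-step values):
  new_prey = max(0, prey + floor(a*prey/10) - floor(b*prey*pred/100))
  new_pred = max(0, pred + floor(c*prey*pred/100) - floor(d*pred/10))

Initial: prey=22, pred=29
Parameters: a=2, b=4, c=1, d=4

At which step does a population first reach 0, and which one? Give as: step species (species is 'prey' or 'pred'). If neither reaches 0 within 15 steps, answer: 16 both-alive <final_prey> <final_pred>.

Step 1: prey: 22+4-25=1; pred: 29+6-11=24
Step 2: prey: 1+0-0=1; pred: 24+0-9=15
Step 3: prey: 1+0-0=1; pred: 15+0-6=9
Step 4: prey: 1+0-0=1; pred: 9+0-3=6
Step 5: prey: 1+0-0=1; pred: 6+0-2=4
Step 6: prey: 1+0-0=1; pred: 4+0-1=3
Step 7: prey: 1+0-0=1; pred: 3+0-1=2
Step 8: prey: 1+0-0=1; pred: 2+0-0=2
Steps 9-15: state stable at prey=1, pred=2 (no change)
No extinction within 15 steps

Answer: 16 both-alive 1 2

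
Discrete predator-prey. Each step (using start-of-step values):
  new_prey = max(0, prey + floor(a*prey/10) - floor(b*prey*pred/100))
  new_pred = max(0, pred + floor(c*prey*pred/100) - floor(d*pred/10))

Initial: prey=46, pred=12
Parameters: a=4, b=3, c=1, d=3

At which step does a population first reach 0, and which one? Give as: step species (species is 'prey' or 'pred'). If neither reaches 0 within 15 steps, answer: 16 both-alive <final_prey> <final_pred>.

Step 1: prey: 46+18-16=48; pred: 12+5-3=14
Step 2: prey: 48+19-20=47; pred: 14+6-4=16
Step 3: prey: 47+18-22=43; pred: 16+7-4=19
Step 4: prey: 43+17-24=36; pred: 19+8-5=22
Step 5: prey: 36+14-23=27; pred: 22+7-6=23
Step 6: prey: 27+10-18=19; pred: 23+6-6=23
Step 7: prey: 19+7-13=13; pred: 23+4-6=21
Step 8: prey: 13+5-8=10; pred: 21+2-6=17
Step 9: prey: 10+4-5=9; pred: 17+1-5=13
Step 10: prey: 9+3-3=9; pred: 13+1-3=11
Step 11: prey: 9+3-2=10; pred: 11+0-3=8
Step 12: prey: 10+4-2=12; pred: 8+0-2=6
Step 13: prey: 12+4-2=14; pred: 6+0-1=5
Step 14: prey: 14+5-2=17; pred: 5+0-1=4
Step 15: prey: 17+6-2=21; pred: 4+0-1=3
No extinction within 15 steps

Answer: 16 both-alive 21 3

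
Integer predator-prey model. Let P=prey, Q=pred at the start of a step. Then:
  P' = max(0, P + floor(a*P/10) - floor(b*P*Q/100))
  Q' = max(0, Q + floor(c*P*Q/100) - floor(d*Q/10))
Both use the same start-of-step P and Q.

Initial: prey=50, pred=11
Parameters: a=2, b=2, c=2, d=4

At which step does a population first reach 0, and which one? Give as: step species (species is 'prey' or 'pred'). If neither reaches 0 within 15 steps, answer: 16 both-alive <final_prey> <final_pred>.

Step 1: prey: 50+10-11=49; pred: 11+11-4=18
Step 2: prey: 49+9-17=41; pred: 18+17-7=28
Step 3: prey: 41+8-22=27; pred: 28+22-11=39
Step 4: prey: 27+5-21=11; pred: 39+21-15=45
Step 5: prey: 11+2-9=4; pred: 45+9-18=36
Step 6: prey: 4+0-2=2; pred: 36+2-14=24
Step 7: prey: 2+0-0=2; pred: 24+0-9=15
Step 8: prey: 2+0-0=2; pred: 15+0-6=9
Step 9: prey: 2+0-0=2; pred: 9+0-3=6
Step 10: prey: 2+0-0=2; pred: 6+0-2=4
Step 11: prey: 2+0-0=2; pred: 4+0-1=3
Step 12: prey: 2+0-0=2; pred: 3+0-1=2
Step 13: prey: 2+0-0=2; pred: 2+0-0=2
Steps 14-15: state stable at prey=2, pred=2 (no change)
No extinction within 15 steps

Answer: 16 both-alive 2 2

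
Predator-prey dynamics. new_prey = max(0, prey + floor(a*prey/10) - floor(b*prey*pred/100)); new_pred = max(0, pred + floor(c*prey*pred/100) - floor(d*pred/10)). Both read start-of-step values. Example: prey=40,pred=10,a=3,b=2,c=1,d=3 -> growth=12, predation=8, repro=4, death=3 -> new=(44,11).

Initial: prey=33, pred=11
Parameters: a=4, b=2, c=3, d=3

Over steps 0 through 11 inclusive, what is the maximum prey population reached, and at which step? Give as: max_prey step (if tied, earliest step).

Answer: 40 2

Derivation:
Step 1: prey: 33+13-7=39; pred: 11+10-3=18
Step 2: prey: 39+15-14=40; pred: 18+21-5=34
Step 3: prey: 40+16-27=29; pred: 34+40-10=64
Step 4: prey: 29+11-37=3; pred: 64+55-19=100
Step 5: prey: 3+1-6=0; pred: 100+9-30=79
Step 6: prey: 0+0-0=0; pred: 79+0-23=56
Step 7: prey: 0+0-0=0; pred: 56+0-16=40
Step 8: prey: 0+0-0=0; pred: 40+0-12=28
Step 9: prey: 0+0-0=0; pred: 28+0-8=20
Step 10: prey: 0+0-0=0; pred: 20+0-6=14
Step 11: prey: 0+0-0=0; pred: 14+0-4=10
Max prey = 40 at step 2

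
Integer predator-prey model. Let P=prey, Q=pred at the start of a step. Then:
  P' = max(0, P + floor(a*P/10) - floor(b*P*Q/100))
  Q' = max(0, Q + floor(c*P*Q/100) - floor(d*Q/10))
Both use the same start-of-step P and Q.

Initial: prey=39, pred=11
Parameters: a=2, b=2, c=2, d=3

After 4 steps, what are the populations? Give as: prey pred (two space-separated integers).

Step 1: prey: 39+7-8=38; pred: 11+8-3=16
Step 2: prey: 38+7-12=33; pred: 16+12-4=24
Step 3: prey: 33+6-15=24; pred: 24+15-7=32
Step 4: prey: 24+4-15=13; pred: 32+15-9=38

Answer: 13 38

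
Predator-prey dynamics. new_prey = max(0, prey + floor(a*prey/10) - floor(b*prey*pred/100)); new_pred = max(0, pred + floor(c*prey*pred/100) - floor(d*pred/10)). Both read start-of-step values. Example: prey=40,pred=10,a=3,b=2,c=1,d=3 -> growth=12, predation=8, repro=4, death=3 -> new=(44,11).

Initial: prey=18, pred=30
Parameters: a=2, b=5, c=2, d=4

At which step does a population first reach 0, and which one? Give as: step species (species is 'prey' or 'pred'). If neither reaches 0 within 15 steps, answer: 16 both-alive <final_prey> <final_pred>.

Step 1: prey: 18+3-27=0; pred: 30+10-12=28
First extinction: prey at step 1

Answer: 1 prey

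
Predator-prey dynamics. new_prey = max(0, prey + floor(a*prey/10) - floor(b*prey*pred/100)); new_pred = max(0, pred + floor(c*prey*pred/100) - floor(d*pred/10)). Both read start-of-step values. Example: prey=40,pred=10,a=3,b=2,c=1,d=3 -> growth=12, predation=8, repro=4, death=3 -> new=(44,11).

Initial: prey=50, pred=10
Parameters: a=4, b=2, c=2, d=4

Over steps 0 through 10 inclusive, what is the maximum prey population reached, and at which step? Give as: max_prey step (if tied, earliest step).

Answer: 65 2

Derivation:
Step 1: prey: 50+20-10=60; pred: 10+10-4=16
Step 2: prey: 60+24-19=65; pred: 16+19-6=29
Step 3: prey: 65+26-37=54; pred: 29+37-11=55
Step 4: prey: 54+21-59=16; pred: 55+59-22=92
Step 5: prey: 16+6-29=0; pred: 92+29-36=85
Step 6: prey: 0+0-0=0; pred: 85+0-34=51
Step 7: prey: 0+0-0=0; pred: 51+0-20=31
Step 8: prey: 0+0-0=0; pred: 31+0-12=19
Step 9: prey: 0+0-0=0; pred: 19+0-7=12
Step 10: prey: 0+0-0=0; pred: 12+0-4=8
Max prey = 65 at step 2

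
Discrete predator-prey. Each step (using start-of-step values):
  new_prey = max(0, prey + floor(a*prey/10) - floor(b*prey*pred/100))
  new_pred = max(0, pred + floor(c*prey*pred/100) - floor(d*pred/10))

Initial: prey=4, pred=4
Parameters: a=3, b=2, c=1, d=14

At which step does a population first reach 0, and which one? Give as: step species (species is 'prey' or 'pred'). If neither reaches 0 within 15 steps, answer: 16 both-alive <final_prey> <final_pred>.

Step 1: prey: 4+1-0=5; pred: 4+0-5=0
First extinction: pred at step 1

Answer: 1 pred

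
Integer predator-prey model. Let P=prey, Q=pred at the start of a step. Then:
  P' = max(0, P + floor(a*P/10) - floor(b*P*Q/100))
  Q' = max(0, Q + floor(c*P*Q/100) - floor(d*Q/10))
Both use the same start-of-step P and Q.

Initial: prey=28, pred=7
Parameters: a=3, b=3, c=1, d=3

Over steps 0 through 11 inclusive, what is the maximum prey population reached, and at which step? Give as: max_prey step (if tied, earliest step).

Step 1: prey: 28+8-5=31; pred: 7+1-2=6
Step 2: prey: 31+9-5=35; pred: 6+1-1=6
Step 3: prey: 35+10-6=39; pred: 6+2-1=7
Step 4: prey: 39+11-8=42; pred: 7+2-2=7
Step 5: prey: 42+12-8=46; pred: 7+2-2=7
Step 6: prey: 46+13-9=50; pred: 7+3-2=8
Step 7: prey: 50+15-12=53; pred: 8+4-2=10
Step 8: prey: 53+15-15=53; pred: 10+5-3=12
Step 9: prey: 53+15-19=49; pred: 12+6-3=15
Step 10: prey: 49+14-22=41; pred: 15+7-4=18
Step 11: prey: 41+12-22=31; pred: 18+7-5=20
Max prey = 53 at step 7

Answer: 53 7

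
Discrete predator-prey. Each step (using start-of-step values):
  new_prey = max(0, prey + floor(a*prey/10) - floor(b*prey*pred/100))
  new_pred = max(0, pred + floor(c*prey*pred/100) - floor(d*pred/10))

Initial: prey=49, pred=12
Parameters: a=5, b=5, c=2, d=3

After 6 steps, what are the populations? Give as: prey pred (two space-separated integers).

Answer: 0 13

Derivation:
Step 1: prey: 49+24-29=44; pred: 12+11-3=20
Step 2: prey: 44+22-44=22; pred: 20+17-6=31
Step 3: prey: 22+11-34=0; pred: 31+13-9=35
Step 4: prey: 0+0-0=0; pred: 35+0-10=25
Step 5: prey: 0+0-0=0; pred: 25+0-7=18
Step 6: prey: 0+0-0=0; pred: 18+0-5=13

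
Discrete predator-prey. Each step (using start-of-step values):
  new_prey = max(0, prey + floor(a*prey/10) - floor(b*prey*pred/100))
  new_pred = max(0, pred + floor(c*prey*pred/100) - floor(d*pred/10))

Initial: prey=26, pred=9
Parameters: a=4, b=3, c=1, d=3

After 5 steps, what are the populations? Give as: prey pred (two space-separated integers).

Answer: 48 11

Derivation:
Step 1: prey: 26+10-7=29; pred: 9+2-2=9
Step 2: prey: 29+11-7=33; pred: 9+2-2=9
Step 3: prey: 33+13-8=38; pred: 9+2-2=9
Step 4: prey: 38+15-10=43; pred: 9+3-2=10
Step 5: prey: 43+17-12=48; pred: 10+4-3=11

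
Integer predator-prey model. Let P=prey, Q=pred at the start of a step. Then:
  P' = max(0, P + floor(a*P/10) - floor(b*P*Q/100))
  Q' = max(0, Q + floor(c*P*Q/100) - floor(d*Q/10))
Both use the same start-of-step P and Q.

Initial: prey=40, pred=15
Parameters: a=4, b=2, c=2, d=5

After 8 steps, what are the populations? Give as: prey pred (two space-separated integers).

Answer: 4 12

Derivation:
Step 1: prey: 40+16-12=44; pred: 15+12-7=20
Step 2: prey: 44+17-17=44; pred: 20+17-10=27
Step 3: prey: 44+17-23=38; pred: 27+23-13=37
Step 4: prey: 38+15-28=25; pred: 37+28-18=47
Step 5: prey: 25+10-23=12; pred: 47+23-23=47
Step 6: prey: 12+4-11=5; pred: 47+11-23=35
Step 7: prey: 5+2-3=4; pred: 35+3-17=21
Step 8: prey: 4+1-1=4; pred: 21+1-10=12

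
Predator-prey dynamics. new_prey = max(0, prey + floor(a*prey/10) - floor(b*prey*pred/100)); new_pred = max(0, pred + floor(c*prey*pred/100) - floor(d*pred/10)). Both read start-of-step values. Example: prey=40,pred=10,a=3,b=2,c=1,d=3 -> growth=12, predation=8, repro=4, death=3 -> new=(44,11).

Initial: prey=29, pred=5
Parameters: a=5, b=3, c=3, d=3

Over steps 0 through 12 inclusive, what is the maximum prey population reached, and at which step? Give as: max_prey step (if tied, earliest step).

Answer: 51 3

Derivation:
Step 1: prey: 29+14-4=39; pred: 5+4-1=8
Step 2: prey: 39+19-9=49; pred: 8+9-2=15
Step 3: prey: 49+24-22=51; pred: 15+22-4=33
Step 4: prey: 51+25-50=26; pred: 33+50-9=74
Step 5: prey: 26+13-57=0; pred: 74+57-22=109
Step 6: prey: 0+0-0=0; pred: 109+0-32=77
Step 7: prey: 0+0-0=0; pred: 77+0-23=54
Step 8: prey: 0+0-0=0; pred: 54+0-16=38
Step 9: prey: 0+0-0=0; pred: 38+0-11=27
Step 10: prey: 0+0-0=0; pred: 27+0-8=19
Step 11: prey: 0+0-0=0; pred: 19+0-5=14
Step 12: prey: 0+0-0=0; pred: 14+0-4=10
Max prey = 51 at step 3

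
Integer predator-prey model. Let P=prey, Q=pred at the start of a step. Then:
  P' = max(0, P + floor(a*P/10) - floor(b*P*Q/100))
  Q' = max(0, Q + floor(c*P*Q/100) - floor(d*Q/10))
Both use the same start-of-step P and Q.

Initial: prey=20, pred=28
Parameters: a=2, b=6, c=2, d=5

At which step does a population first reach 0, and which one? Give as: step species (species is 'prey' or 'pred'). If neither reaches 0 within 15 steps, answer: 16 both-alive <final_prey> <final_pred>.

Step 1: prey: 20+4-33=0; pred: 28+11-14=25
First extinction: prey at step 1

Answer: 1 prey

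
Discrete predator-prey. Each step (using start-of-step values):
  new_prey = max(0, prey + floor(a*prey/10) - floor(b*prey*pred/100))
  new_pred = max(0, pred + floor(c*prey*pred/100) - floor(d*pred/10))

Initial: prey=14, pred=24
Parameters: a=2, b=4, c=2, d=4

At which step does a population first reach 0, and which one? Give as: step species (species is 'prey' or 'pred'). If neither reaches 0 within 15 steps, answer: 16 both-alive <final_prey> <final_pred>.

Answer: 16 both-alive 1 2

Derivation:
Step 1: prey: 14+2-13=3; pred: 24+6-9=21
Step 2: prey: 3+0-2=1; pred: 21+1-8=14
Step 3: prey: 1+0-0=1; pred: 14+0-5=9
Step 4: prey: 1+0-0=1; pred: 9+0-3=6
Step 5: prey: 1+0-0=1; pred: 6+0-2=4
Step 6: prey: 1+0-0=1; pred: 4+0-1=3
Step 7: prey: 1+0-0=1; pred: 3+0-1=2
Step 8: prey: 1+0-0=1; pred: 2+0-0=2
Steps 9-15: state stable at prey=1, pred=2 (no change)
No extinction within 15 steps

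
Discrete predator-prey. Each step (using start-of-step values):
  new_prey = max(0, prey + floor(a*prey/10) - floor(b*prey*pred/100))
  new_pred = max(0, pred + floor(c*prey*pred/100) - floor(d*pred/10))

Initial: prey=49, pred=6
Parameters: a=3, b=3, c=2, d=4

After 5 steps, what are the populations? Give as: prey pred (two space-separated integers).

Answer: 2 45

Derivation:
Step 1: prey: 49+14-8=55; pred: 6+5-2=9
Step 2: prey: 55+16-14=57; pred: 9+9-3=15
Step 3: prey: 57+17-25=49; pred: 15+17-6=26
Step 4: prey: 49+14-38=25; pred: 26+25-10=41
Step 5: prey: 25+7-30=2; pred: 41+20-16=45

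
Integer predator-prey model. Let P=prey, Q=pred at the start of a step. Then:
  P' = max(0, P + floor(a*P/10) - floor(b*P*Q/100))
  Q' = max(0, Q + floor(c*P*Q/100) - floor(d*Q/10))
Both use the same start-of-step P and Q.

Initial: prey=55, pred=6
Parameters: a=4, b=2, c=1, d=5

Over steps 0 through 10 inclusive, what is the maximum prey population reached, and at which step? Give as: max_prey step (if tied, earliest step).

Step 1: prey: 55+22-6=71; pred: 6+3-3=6
Step 2: prey: 71+28-8=91; pred: 6+4-3=7
Step 3: prey: 91+36-12=115; pred: 7+6-3=10
Step 4: prey: 115+46-23=138; pred: 10+11-5=16
Step 5: prey: 138+55-44=149; pred: 16+22-8=30
Step 6: prey: 149+59-89=119; pred: 30+44-15=59
Step 7: prey: 119+47-140=26; pred: 59+70-29=100
Step 8: prey: 26+10-52=0; pred: 100+26-50=76
Step 9: prey: 0+0-0=0; pred: 76+0-38=38
Step 10: prey: 0+0-0=0; pred: 38+0-19=19
Max prey = 149 at step 5

Answer: 149 5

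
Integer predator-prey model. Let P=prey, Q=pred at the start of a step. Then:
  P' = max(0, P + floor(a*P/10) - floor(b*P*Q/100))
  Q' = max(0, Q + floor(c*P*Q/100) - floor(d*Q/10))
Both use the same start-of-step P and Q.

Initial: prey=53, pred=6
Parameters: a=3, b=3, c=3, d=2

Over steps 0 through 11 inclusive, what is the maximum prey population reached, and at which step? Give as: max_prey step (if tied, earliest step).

Answer: 59 1

Derivation:
Step 1: prey: 53+15-9=59; pred: 6+9-1=14
Step 2: prey: 59+17-24=52; pred: 14+24-2=36
Step 3: prey: 52+15-56=11; pred: 36+56-7=85
Step 4: prey: 11+3-28=0; pred: 85+28-17=96
Step 5: prey: 0+0-0=0; pred: 96+0-19=77
Step 6: prey: 0+0-0=0; pred: 77+0-15=62
Step 7: prey: 0+0-0=0; pred: 62+0-12=50
Step 8: prey: 0+0-0=0; pred: 50+0-10=40
Step 9: prey: 0+0-0=0; pred: 40+0-8=32
Step 10: prey: 0+0-0=0; pred: 32+0-6=26
Step 11: prey: 0+0-0=0; pred: 26+0-5=21
Max prey = 59 at step 1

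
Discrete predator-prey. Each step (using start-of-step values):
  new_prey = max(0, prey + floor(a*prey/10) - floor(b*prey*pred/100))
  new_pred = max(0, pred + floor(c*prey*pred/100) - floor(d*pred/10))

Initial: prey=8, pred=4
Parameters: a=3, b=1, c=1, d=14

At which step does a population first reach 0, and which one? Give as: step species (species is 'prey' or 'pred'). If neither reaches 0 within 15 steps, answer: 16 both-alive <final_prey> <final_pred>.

Step 1: prey: 8+2-0=10; pred: 4+0-5=0
First extinction: pred at step 1

Answer: 1 pred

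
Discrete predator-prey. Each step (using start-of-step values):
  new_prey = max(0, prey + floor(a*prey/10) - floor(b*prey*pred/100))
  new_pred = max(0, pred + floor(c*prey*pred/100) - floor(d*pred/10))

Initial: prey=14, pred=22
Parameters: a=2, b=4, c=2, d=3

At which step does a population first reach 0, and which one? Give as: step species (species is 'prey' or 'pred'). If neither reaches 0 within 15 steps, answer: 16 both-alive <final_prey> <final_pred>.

Answer: 16 both-alive 1 3

Derivation:
Step 1: prey: 14+2-12=4; pred: 22+6-6=22
Step 2: prey: 4+0-3=1; pred: 22+1-6=17
Step 3: prey: 1+0-0=1; pred: 17+0-5=12
Step 4: prey: 1+0-0=1; pred: 12+0-3=9
Step 5: prey: 1+0-0=1; pred: 9+0-2=7
Step 6: prey: 1+0-0=1; pred: 7+0-2=5
Step 7: prey: 1+0-0=1; pred: 5+0-1=4
Step 8: prey: 1+0-0=1; pred: 4+0-1=3
Step 9: prey: 1+0-0=1; pred: 3+0-0=3
Steps 10-15: state stable at prey=1, pred=3 (no change)
No extinction within 15 steps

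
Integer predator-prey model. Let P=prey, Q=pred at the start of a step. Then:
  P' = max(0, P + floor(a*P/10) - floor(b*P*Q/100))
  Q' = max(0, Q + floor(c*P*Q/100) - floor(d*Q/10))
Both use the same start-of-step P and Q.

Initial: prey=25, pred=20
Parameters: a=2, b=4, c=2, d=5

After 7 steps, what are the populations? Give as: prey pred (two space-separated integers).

Answer: 2 1

Derivation:
Step 1: prey: 25+5-20=10; pred: 20+10-10=20
Step 2: prey: 10+2-8=4; pred: 20+4-10=14
Step 3: prey: 4+0-2=2; pred: 14+1-7=8
Step 4: prey: 2+0-0=2; pred: 8+0-4=4
Step 5: prey: 2+0-0=2; pred: 4+0-2=2
Step 6: prey: 2+0-0=2; pred: 2+0-1=1
Step 7: prey: 2+0-0=2; pred: 1+0-0=1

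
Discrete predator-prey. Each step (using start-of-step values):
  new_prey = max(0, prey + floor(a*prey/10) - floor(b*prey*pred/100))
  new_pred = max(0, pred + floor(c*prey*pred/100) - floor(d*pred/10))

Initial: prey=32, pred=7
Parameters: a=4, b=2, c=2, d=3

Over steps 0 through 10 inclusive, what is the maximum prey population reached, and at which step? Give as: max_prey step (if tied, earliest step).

Step 1: prey: 32+12-4=40; pred: 7+4-2=9
Step 2: prey: 40+16-7=49; pred: 9+7-2=14
Step 3: prey: 49+19-13=55; pred: 14+13-4=23
Step 4: prey: 55+22-25=52; pred: 23+25-6=42
Step 5: prey: 52+20-43=29; pred: 42+43-12=73
Step 6: prey: 29+11-42=0; pred: 73+42-21=94
Step 7: prey: 0+0-0=0; pred: 94+0-28=66
Step 8: prey: 0+0-0=0; pred: 66+0-19=47
Step 9: prey: 0+0-0=0; pred: 47+0-14=33
Step 10: prey: 0+0-0=0; pred: 33+0-9=24
Max prey = 55 at step 3

Answer: 55 3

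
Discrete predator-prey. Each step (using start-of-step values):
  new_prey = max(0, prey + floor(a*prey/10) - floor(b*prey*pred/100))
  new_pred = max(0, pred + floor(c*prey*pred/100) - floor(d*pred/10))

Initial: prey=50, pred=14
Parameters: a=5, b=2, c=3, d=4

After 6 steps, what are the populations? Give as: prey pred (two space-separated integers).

Step 1: prey: 50+25-14=61; pred: 14+21-5=30
Step 2: prey: 61+30-36=55; pred: 30+54-12=72
Step 3: prey: 55+27-79=3; pred: 72+118-28=162
Step 4: prey: 3+1-9=0; pred: 162+14-64=112
Step 5: prey: 0+0-0=0; pred: 112+0-44=68
Step 6: prey: 0+0-0=0; pred: 68+0-27=41

Answer: 0 41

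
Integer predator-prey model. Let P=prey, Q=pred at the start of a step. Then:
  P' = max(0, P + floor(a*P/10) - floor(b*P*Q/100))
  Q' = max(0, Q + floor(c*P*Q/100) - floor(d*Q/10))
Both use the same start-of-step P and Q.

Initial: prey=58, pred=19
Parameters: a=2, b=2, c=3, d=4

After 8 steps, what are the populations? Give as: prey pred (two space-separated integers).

Answer: 0 8

Derivation:
Step 1: prey: 58+11-22=47; pred: 19+33-7=45
Step 2: prey: 47+9-42=14; pred: 45+63-18=90
Step 3: prey: 14+2-25=0; pred: 90+37-36=91
Step 4: prey: 0+0-0=0; pred: 91+0-36=55
Step 5: prey: 0+0-0=0; pred: 55+0-22=33
Step 6: prey: 0+0-0=0; pred: 33+0-13=20
Step 7: prey: 0+0-0=0; pred: 20+0-8=12
Step 8: prey: 0+0-0=0; pred: 12+0-4=8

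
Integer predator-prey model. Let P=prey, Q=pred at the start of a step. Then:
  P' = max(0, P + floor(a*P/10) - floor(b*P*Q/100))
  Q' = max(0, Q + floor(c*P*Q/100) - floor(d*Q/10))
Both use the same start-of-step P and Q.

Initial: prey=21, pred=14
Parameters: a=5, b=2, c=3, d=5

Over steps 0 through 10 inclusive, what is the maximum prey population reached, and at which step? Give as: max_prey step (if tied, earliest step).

Step 1: prey: 21+10-5=26; pred: 14+8-7=15
Step 2: prey: 26+13-7=32; pred: 15+11-7=19
Step 3: prey: 32+16-12=36; pred: 19+18-9=28
Step 4: prey: 36+18-20=34; pred: 28+30-14=44
Step 5: prey: 34+17-29=22; pred: 44+44-22=66
Step 6: prey: 22+11-29=4; pred: 66+43-33=76
Step 7: prey: 4+2-6=0; pred: 76+9-38=47
Step 8: prey: 0+0-0=0; pred: 47+0-23=24
Step 9: prey: 0+0-0=0; pred: 24+0-12=12
Step 10: prey: 0+0-0=0; pred: 12+0-6=6
Max prey = 36 at step 3

Answer: 36 3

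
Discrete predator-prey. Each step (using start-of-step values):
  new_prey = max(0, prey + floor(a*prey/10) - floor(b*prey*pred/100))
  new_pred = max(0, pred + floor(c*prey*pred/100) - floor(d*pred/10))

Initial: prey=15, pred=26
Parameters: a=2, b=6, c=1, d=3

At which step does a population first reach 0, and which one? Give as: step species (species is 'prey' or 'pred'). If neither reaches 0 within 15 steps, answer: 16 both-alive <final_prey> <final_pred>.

Step 1: prey: 15+3-23=0; pred: 26+3-7=22
First extinction: prey at step 1

Answer: 1 prey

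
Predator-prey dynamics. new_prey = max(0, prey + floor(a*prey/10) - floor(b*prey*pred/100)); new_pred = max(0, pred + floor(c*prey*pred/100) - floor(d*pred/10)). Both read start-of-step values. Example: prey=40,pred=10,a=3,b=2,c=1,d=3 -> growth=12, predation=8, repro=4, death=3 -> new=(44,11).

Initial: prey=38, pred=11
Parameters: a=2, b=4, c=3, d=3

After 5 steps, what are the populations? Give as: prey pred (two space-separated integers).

Answer: 0 17

Derivation:
Step 1: prey: 38+7-16=29; pred: 11+12-3=20
Step 2: prey: 29+5-23=11; pred: 20+17-6=31
Step 3: prey: 11+2-13=0; pred: 31+10-9=32
Step 4: prey: 0+0-0=0; pred: 32+0-9=23
Step 5: prey: 0+0-0=0; pred: 23+0-6=17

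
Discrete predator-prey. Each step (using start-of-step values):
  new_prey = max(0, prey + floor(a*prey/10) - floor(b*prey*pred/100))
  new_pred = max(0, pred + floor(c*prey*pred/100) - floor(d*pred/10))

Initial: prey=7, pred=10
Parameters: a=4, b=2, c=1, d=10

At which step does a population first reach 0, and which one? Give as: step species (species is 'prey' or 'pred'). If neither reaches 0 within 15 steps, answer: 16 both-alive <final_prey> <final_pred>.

Step 1: prey: 7+2-1=8; pred: 10+0-10=0
First extinction: pred at step 1

Answer: 1 pred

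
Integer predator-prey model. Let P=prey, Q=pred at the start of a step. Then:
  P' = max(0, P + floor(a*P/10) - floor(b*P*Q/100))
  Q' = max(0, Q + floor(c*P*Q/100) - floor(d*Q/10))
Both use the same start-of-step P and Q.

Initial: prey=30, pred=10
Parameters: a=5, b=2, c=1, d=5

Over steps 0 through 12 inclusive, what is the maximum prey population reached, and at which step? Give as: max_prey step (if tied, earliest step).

Answer: 184 7

Derivation:
Step 1: prey: 30+15-6=39; pred: 10+3-5=8
Step 2: prey: 39+19-6=52; pred: 8+3-4=7
Step 3: prey: 52+26-7=71; pred: 7+3-3=7
Step 4: prey: 71+35-9=97; pred: 7+4-3=8
Step 5: prey: 97+48-15=130; pred: 8+7-4=11
Step 6: prey: 130+65-28=167; pred: 11+14-5=20
Step 7: prey: 167+83-66=184; pred: 20+33-10=43
Step 8: prey: 184+92-158=118; pred: 43+79-21=101
Step 9: prey: 118+59-238=0; pred: 101+119-50=170
Step 10: prey: 0+0-0=0; pred: 170+0-85=85
Step 11: prey: 0+0-0=0; pred: 85+0-42=43
Step 12: prey: 0+0-0=0; pred: 43+0-21=22
Max prey = 184 at step 7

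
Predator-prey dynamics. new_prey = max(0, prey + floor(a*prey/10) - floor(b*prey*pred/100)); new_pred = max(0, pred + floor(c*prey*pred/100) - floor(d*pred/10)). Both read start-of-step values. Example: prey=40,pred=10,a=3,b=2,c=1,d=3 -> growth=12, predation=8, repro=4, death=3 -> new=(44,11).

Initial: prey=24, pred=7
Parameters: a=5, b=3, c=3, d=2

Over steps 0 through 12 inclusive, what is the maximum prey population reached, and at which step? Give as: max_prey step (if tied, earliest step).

Step 1: prey: 24+12-5=31; pred: 7+5-1=11
Step 2: prey: 31+15-10=36; pred: 11+10-2=19
Step 3: prey: 36+18-20=34; pred: 19+20-3=36
Step 4: prey: 34+17-36=15; pred: 36+36-7=65
Step 5: prey: 15+7-29=0; pred: 65+29-13=81
Step 6: prey: 0+0-0=0; pred: 81+0-16=65
Step 7: prey: 0+0-0=0; pred: 65+0-13=52
Step 8: prey: 0+0-0=0; pred: 52+0-10=42
Step 9: prey: 0+0-0=0; pred: 42+0-8=34
Step 10: prey: 0+0-0=0; pred: 34+0-6=28
Step 11: prey: 0+0-0=0; pred: 28+0-5=23
Step 12: prey: 0+0-0=0; pred: 23+0-4=19
Max prey = 36 at step 2

Answer: 36 2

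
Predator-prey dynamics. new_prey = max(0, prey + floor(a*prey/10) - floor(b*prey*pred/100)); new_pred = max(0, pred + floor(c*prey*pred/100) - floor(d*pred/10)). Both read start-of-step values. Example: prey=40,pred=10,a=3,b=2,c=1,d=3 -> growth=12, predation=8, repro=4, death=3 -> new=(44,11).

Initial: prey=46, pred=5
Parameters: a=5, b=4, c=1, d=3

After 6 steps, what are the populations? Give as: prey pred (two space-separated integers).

Answer: 18 43

Derivation:
Step 1: prey: 46+23-9=60; pred: 5+2-1=6
Step 2: prey: 60+30-14=76; pred: 6+3-1=8
Step 3: prey: 76+38-24=90; pred: 8+6-2=12
Step 4: prey: 90+45-43=92; pred: 12+10-3=19
Step 5: prey: 92+46-69=69; pred: 19+17-5=31
Step 6: prey: 69+34-85=18; pred: 31+21-9=43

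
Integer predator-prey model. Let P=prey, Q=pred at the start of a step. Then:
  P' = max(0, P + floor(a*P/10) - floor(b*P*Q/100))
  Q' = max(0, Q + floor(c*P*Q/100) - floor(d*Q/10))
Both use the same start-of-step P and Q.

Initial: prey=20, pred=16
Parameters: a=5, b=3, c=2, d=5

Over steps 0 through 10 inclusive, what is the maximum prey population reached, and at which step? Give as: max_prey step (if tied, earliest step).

Answer: 46 7

Derivation:
Step 1: prey: 20+10-9=21; pred: 16+6-8=14
Step 2: prey: 21+10-8=23; pred: 14+5-7=12
Step 3: prey: 23+11-8=26; pred: 12+5-6=11
Step 4: prey: 26+13-8=31; pred: 11+5-5=11
Step 5: prey: 31+15-10=36; pred: 11+6-5=12
Step 6: prey: 36+18-12=42; pred: 12+8-6=14
Step 7: prey: 42+21-17=46; pred: 14+11-7=18
Step 8: prey: 46+23-24=45; pred: 18+16-9=25
Step 9: prey: 45+22-33=34; pred: 25+22-12=35
Step 10: prey: 34+17-35=16; pred: 35+23-17=41
Max prey = 46 at step 7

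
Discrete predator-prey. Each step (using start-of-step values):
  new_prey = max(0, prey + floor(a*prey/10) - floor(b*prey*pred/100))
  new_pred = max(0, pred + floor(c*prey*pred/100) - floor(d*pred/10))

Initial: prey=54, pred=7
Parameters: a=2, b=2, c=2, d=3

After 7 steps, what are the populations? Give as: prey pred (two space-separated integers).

Answer: 0 32

Derivation:
Step 1: prey: 54+10-7=57; pred: 7+7-2=12
Step 2: prey: 57+11-13=55; pred: 12+13-3=22
Step 3: prey: 55+11-24=42; pred: 22+24-6=40
Step 4: prey: 42+8-33=17; pred: 40+33-12=61
Step 5: prey: 17+3-20=0; pred: 61+20-18=63
Step 6: prey: 0+0-0=0; pred: 63+0-18=45
Step 7: prey: 0+0-0=0; pred: 45+0-13=32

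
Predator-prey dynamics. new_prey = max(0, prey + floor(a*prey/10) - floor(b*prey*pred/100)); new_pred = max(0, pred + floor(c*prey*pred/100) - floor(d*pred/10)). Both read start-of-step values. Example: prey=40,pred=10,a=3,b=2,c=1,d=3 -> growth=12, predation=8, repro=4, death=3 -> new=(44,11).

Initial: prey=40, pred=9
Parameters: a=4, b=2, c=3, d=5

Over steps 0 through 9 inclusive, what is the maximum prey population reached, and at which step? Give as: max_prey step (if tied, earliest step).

Step 1: prey: 40+16-7=49; pred: 9+10-4=15
Step 2: prey: 49+19-14=54; pred: 15+22-7=30
Step 3: prey: 54+21-32=43; pred: 30+48-15=63
Step 4: prey: 43+17-54=6; pred: 63+81-31=113
Step 5: prey: 6+2-13=0; pred: 113+20-56=77
Step 6: prey: 0+0-0=0; pred: 77+0-38=39
Step 7: prey: 0+0-0=0; pred: 39+0-19=20
Step 8: prey: 0+0-0=0; pred: 20+0-10=10
Step 9: prey: 0+0-0=0; pred: 10+0-5=5
Max prey = 54 at step 2

Answer: 54 2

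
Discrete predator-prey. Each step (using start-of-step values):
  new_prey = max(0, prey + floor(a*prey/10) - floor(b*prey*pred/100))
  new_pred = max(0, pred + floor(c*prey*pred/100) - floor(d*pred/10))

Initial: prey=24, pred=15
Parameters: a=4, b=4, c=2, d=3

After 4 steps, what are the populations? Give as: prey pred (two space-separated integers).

Answer: 6 16

Derivation:
Step 1: prey: 24+9-14=19; pred: 15+7-4=18
Step 2: prey: 19+7-13=13; pred: 18+6-5=19
Step 3: prey: 13+5-9=9; pred: 19+4-5=18
Step 4: prey: 9+3-6=6; pred: 18+3-5=16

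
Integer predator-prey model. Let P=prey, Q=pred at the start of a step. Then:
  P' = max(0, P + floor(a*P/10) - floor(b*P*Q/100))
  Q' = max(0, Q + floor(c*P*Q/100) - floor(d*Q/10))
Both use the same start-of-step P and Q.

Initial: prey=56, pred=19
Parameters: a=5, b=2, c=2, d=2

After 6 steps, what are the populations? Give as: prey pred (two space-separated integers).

Answer: 0 69

Derivation:
Step 1: prey: 56+28-21=63; pred: 19+21-3=37
Step 2: prey: 63+31-46=48; pred: 37+46-7=76
Step 3: prey: 48+24-72=0; pred: 76+72-15=133
Step 4: prey: 0+0-0=0; pred: 133+0-26=107
Step 5: prey: 0+0-0=0; pred: 107+0-21=86
Step 6: prey: 0+0-0=0; pred: 86+0-17=69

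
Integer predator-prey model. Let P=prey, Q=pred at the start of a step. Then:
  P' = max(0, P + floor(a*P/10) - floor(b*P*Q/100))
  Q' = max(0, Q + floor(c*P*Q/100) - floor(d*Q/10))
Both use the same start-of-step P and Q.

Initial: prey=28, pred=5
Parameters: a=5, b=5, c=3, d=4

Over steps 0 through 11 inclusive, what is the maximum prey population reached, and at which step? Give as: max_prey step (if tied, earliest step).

Answer: 40 2

Derivation:
Step 1: prey: 28+14-7=35; pred: 5+4-2=7
Step 2: prey: 35+17-12=40; pred: 7+7-2=12
Step 3: prey: 40+20-24=36; pred: 12+14-4=22
Step 4: prey: 36+18-39=15; pred: 22+23-8=37
Step 5: prey: 15+7-27=0; pred: 37+16-14=39
Step 6: prey: 0+0-0=0; pred: 39+0-15=24
Step 7: prey: 0+0-0=0; pred: 24+0-9=15
Step 8: prey: 0+0-0=0; pred: 15+0-6=9
Step 9: prey: 0+0-0=0; pred: 9+0-3=6
Step 10: prey: 0+0-0=0; pred: 6+0-2=4
Step 11: prey: 0+0-0=0; pred: 4+0-1=3
Max prey = 40 at step 2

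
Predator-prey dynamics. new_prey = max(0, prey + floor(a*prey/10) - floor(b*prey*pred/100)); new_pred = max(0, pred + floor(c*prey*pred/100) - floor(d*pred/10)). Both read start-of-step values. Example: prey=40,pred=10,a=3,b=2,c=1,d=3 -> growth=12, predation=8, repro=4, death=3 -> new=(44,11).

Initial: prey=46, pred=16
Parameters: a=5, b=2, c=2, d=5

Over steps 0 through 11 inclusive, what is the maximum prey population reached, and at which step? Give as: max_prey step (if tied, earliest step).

Step 1: prey: 46+23-14=55; pred: 16+14-8=22
Step 2: prey: 55+27-24=58; pred: 22+24-11=35
Step 3: prey: 58+29-40=47; pred: 35+40-17=58
Step 4: prey: 47+23-54=16; pred: 58+54-29=83
Step 5: prey: 16+8-26=0; pred: 83+26-41=68
Step 6: prey: 0+0-0=0; pred: 68+0-34=34
Step 7: prey: 0+0-0=0; pred: 34+0-17=17
Step 8: prey: 0+0-0=0; pred: 17+0-8=9
Step 9: prey: 0+0-0=0; pred: 9+0-4=5
Step 10: prey: 0+0-0=0; pred: 5+0-2=3
Step 11: prey: 0+0-0=0; pred: 3+0-1=2
Max prey = 58 at step 2

Answer: 58 2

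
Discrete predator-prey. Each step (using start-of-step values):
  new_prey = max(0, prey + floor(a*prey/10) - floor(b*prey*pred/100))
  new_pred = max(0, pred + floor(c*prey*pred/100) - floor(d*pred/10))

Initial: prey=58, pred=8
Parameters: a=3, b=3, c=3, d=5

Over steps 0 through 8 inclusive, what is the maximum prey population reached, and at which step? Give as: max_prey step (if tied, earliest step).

Answer: 62 1

Derivation:
Step 1: prey: 58+17-13=62; pred: 8+13-4=17
Step 2: prey: 62+18-31=49; pred: 17+31-8=40
Step 3: prey: 49+14-58=5; pred: 40+58-20=78
Step 4: prey: 5+1-11=0; pred: 78+11-39=50
Step 5: prey: 0+0-0=0; pred: 50+0-25=25
Step 6: prey: 0+0-0=0; pred: 25+0-12=13
Step 7: prey: 0+0-0=0; pred: 13+0-6=7
Step 8: prey: 0+0-0=0; pred: 7+0-3=4
Max prey = 62 at step 1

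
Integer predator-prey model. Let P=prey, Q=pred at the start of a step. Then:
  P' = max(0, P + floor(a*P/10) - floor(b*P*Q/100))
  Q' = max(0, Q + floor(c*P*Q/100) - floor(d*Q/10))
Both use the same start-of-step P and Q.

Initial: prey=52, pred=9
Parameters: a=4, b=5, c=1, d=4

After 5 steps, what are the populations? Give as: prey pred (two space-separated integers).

Answer: 34 9

Derivation:
Step 1: prey: 52+20-23=49; pred: 9+4-3=10
Step 2: prey: 49+19-24=44; pred: 10+4-4=10
Step 3: prey: 44+17-22=39; pred: 10+4-4=10
Step 4: prey: 39+15-19=35; pred: 10+3-4=9
Step 5: prey: 35+14-15=34; pred: 9+3-3=9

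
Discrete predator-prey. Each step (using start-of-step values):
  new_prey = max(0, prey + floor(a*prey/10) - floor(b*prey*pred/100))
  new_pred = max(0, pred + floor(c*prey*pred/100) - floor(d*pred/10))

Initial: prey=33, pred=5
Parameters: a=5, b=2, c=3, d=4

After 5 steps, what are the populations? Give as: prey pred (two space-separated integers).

Answer: 0 248

Derivation:
Step 1: prey: 33+16-3=46; pred: 5+4-2=7
Step 2: prey: 46+23-6=63; pred: 7+9-2=14
Step 3: prey: 63+31-17=77; pred: 14+26-5=35
Step 4: prey: 77+38-53=62; pred: 35+80-14=101
Step 5: prey: 62+31-125=0; pred: 101+187-40=248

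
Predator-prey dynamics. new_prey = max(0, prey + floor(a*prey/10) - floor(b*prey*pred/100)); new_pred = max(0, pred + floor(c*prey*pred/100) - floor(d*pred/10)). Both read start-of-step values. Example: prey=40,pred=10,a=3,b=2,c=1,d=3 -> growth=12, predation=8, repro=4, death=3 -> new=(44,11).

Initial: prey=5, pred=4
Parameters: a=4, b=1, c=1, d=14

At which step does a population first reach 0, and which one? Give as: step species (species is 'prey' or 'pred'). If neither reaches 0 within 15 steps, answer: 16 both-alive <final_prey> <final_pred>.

Answer: 1 pred

Derivation:
Step 1: prey: 5+2-0=7; pred: 4+0-5=0
First extinction: pred at step 1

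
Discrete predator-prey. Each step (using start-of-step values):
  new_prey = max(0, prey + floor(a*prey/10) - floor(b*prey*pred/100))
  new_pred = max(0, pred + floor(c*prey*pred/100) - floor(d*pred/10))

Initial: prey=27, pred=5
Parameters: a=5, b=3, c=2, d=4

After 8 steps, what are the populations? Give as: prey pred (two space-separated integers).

Answer: 0 59

Derivation:
Step 1: prey: 27+13-4=36; pred: 5+2-2=5
Step 2: prey: 36+18-5=49; pred: 5+3-2=6
Step 3: prey: 49+24-8=65; pred: 6+5-2=9
Step 4: prey: 65+32-17=80; pred: 9+11-3=17
Step 5: prey: 80+40-40=80; pred: 17+27-6=38
Step 6: prey: 80+40-91=29; pred: 38+60-15=83
Step 7: prey: 29+14-72=0; pred: 83+48-33=98
Step 8: prey: 0+0-0=0; pred: 98+0-39=59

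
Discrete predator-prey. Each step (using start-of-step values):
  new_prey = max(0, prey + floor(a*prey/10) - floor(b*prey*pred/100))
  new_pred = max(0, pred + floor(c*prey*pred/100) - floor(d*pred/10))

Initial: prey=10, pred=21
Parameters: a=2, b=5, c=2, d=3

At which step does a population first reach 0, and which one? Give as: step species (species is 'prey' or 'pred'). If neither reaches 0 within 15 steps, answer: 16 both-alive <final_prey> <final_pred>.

Answer: 16 both-alive 1 3

Derivation:
Step 1: prey: 10+2-10=2; pred: 21+4-6=19
Step 2: prey: 2+0-1=1; pred: 19+0-5=14
Step 3: prey: 1+0-0=1; pred: 14+0-4=10
Step 4: prey: 1+0-0=1; pred: 10+0-3=7
Step 5: prey: 1+0-0=1; pred: 7+0-2=5
Step 6: prey: 1+0-0=1; pred: 5+0-1=4
Step 7: prey: 1+0-0=1; pred: 4+0-1=3
Step 8: prey: 1+0-0=1; pred: 3+0-0=3
Steps 9-15: state stable at prey=1, pred=3 (no change)
No extinction within 15 steps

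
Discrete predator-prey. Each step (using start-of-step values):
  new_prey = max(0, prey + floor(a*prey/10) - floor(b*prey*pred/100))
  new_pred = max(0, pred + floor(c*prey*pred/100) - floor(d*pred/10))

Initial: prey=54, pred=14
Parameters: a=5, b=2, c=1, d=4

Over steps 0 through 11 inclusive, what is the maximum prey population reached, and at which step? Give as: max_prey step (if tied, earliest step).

Answer: 86 3

Derivation:
Step 1: prey: 54+27-15=66; pred: 14+7-5=16
Step 2: prey: 66+33-21=78; pred: 16+10-6=20
Step 3: prey: 78+39-31=86; pred: 20+15-8=27
Step 4: prey: 86+43-46=83; pred: 27+23-10=40
Step 5: prey: 83+41-66=58; pred: 40+33-16=57
Step 6: prey: 58+29-66=21; pred: 57+33-22=68
Step 7: prey: 21+10-28=3; pred: 68+14-27=55
Step 8: prey: 3+1-3=1; pred: 55+1-22=34
Step 9: prey: 1+0-0=1; pred: 34+0-13=21
Step 10: prey: 1+0-0=1; pred: 21+0-8=13
Step 11: prey: 1+0-0=1; pred: 13+0-5=8
Max prey = 86 at step 3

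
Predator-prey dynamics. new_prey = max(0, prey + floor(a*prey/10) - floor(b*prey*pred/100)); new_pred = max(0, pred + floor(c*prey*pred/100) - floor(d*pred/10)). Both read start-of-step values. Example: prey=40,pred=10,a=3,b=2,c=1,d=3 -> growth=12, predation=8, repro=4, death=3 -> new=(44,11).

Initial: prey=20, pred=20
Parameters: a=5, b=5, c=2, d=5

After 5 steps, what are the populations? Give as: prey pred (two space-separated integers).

Step 1: prey: 20+10-20=10; pred: 20+8-10=18
Step 2: prey: 10+5-9=6; pred: 18+3-9=12
Step 3: prey: 6+3-3=6; pred: 12+1-6=7
Step 4: prey: 6+3-2=7; pred: 7+0-3=4
Step 5: prey: 7+3-1=9; pred: 4+0-2=2

Answer: 9 2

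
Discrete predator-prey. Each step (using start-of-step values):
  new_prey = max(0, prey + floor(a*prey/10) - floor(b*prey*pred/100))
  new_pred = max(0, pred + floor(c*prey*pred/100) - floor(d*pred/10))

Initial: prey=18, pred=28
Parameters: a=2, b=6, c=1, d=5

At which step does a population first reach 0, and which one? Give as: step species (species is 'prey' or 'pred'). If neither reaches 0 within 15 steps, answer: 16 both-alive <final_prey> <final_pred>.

Step 1: prey: 18+3-30=0; pred: 28+5-14=19
First extinction: prey at step 1

Answer: 1 prey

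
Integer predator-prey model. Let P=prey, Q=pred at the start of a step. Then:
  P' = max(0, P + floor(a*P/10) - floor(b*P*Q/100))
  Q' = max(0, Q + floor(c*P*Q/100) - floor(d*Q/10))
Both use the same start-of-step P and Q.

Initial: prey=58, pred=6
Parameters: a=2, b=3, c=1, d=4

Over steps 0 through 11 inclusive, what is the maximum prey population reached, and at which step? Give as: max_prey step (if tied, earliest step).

Step 1: prey: 58+11-10=59; pred: 6+3-2=7
Step 2: prey: 59+11-12=58; pred: 7+4-2=9
Step 3: prey: 58+11-15=54; pred: 9+5-3=11
Step 4: prey: 54+10-17=47; pred: 11+5-4=12
Step 5: prey: 47+9-16=40; pred: 12+5-4=13
Step 6: prey: 40+8-15=33; pred: 13+5-5=13
Step 7: prey: 33+6-12=27; pred: 13+4-5=12
Step 8: prey: 27+5-9=23; pred: 12+3-4=11
Step 9: prey: 23+4-7=20; pred: 11+2-4=9
Step 10: prey: 20+4-5=19; pred: 9+1-3=7
Step 11: prey: 19+3-3=19; pred: 7+1-2=6
Max prey = 59 at step 1

Answer: 59 1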